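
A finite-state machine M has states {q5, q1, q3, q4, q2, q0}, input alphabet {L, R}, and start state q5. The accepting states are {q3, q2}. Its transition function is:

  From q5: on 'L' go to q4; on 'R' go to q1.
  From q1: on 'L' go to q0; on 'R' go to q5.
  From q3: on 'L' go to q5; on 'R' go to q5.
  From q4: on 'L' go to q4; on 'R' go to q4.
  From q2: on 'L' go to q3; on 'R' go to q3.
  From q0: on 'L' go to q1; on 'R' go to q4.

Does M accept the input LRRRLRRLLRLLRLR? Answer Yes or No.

No

start at q5
read 'L': q5 → q4
read 'R': q4 → q4
read 'R': q4 → q4
read 'R': q4 → q4
read 'L': q4 → q4
read 'R': q4 → q4
read 'R': q4 → q4
read 'L': q4 → q4
read 'L': q4 → q4
read 'R': q4 → q4
read 'L': q4 → q4
read 'L': q4 → q4
read 'R': q4 → q4
read 'L': q4 → q4
read 'R': q4 → q4
End state q4 is not accepting.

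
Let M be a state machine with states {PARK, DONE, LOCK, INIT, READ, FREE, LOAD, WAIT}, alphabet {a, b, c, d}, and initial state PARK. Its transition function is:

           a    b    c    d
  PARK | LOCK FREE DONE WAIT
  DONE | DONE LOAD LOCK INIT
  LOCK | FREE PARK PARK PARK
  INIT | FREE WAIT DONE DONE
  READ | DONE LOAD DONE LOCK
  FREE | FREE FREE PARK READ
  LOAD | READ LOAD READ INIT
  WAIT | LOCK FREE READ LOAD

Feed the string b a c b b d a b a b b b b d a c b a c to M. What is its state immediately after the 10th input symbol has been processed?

LOAD

PARK → FREE → FREE → PARK → FREE → FREE → READ → DONE → LOAD → READ → LOAD
After 10 symbols: LOAD.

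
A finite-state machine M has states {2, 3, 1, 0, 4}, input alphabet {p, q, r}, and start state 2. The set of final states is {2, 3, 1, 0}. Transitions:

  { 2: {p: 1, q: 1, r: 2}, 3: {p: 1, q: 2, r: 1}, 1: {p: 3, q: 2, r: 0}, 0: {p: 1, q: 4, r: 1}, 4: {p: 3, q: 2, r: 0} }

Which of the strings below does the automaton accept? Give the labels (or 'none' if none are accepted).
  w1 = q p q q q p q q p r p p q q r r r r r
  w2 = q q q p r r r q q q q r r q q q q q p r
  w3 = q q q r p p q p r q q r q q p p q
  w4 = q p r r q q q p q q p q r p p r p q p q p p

w1, w2, w3, w4

w1: Trace: 2 -q-> 1 -p-> 3 -q-> 2 -q-> 1 -q-> 2 -p-> 1 -q-> 2 -q-> 1 -p-> 3 -r-> 1 -p-> 3 -p-> 1 -q-> 2 -q-> 1 -r-> 0 -r-> 1 -r-> 0 -r-> 1 -r-> 0  → end 0, accepted
w2: Trace: 2 -q-> 1 -q-> 2 -q-> 1 -p-> 3 -r-> 1 -r-> 0 -r-> 1 -q-> 2 -q-> 1 -q-> 2 -q-> 1 -r-> 0 -r-> 1 -q-> 2 -q-> 1 -q-> 2 -q-> 1 -q-> 2 -p-> 1 -r-> 0  → end 0, accepted
w3: Trace: 2 -q-> 1 -q-> 2 -q-> 1 -r-> 0 -p-> 1 -p-> 3 -q-> 2 -p-> 1 -r-> 0 -q-> 4 -q-> 2 -r-> 2 -q-> 1 -q-> 2 -p-> 1 -p-> 3 -q-> 2  → end 2, accepted
w4: Trace: 2 -q-> 1 -p-> 3 -r-> 1 -r-> 0 -q-> 4 -q-> 2 -q-> 1 -p-> 3 -q-> 2 -q-> 1 -p-> 3 -q-> 2 -r-> 2 -p-> 1 -p-> 3 -r-> 1 -p-> 3 -q-> 2 -p-> 1 -q-> 2 -p-> 1 -p-> 3  → end 3, accepted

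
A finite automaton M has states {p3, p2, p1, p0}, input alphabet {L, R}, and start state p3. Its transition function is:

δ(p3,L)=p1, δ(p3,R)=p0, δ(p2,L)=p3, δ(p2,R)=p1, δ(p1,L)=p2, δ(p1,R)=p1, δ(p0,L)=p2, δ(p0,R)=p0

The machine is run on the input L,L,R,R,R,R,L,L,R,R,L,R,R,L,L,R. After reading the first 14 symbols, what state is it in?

Trace: p3 -L-> p1 -L-> p2 -R-> p1 -R-> p1 -R-> p1 -R-> p1 -L-> p2 -L-> p3 -R-> p0 -R-> p0 -L-> p2 -R-> p1 -R-> p1 -L-> p2
After 14 symbols: p2.

p2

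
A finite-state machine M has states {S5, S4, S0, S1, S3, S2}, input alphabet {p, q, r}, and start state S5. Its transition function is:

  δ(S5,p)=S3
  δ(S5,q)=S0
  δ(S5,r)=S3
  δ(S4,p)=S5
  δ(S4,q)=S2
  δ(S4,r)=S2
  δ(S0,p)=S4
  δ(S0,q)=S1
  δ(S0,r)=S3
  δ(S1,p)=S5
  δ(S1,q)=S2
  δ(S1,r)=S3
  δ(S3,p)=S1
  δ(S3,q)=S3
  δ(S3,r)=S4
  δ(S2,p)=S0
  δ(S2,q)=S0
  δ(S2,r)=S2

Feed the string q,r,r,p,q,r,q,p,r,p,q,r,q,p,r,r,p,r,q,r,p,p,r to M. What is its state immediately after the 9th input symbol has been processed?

Trace: S5 -q-> S0 -r-> S3 -r-> S4 -p-> S5 -q-> S0 -r-> S3 -q-> S3 -p-> S1 -r-> S3
After 9 symbols: S3.

S3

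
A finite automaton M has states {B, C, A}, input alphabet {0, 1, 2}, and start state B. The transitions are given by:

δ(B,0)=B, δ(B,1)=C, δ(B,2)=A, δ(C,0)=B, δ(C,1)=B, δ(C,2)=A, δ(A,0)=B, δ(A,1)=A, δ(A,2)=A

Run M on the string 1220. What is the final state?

B

start at B
read '1': B → C
read '2': C → A
read '2': A → A
read '0': A → B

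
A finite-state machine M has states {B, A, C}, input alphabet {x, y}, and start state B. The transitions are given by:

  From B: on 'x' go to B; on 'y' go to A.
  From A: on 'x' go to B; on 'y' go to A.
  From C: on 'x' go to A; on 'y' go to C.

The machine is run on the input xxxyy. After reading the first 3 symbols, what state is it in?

Trace: B -x-> B -x-> B -x-> B
After 3 symbols: B.

B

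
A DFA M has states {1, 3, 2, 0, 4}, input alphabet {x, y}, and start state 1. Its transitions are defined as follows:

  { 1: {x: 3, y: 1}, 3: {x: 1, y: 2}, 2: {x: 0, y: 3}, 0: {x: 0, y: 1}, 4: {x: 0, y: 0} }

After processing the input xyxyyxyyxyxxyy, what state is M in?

1

1 → 3 → 2 → 0 → 1 → 1 → 3 → 2 → 3 → 1 → 1 → 3 → 1 → 1 → 1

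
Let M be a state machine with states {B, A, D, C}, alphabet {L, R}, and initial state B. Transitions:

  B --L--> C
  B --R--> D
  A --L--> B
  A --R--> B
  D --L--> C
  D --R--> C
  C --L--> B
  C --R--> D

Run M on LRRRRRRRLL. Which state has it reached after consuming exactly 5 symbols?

B → C → D → C → D → C
After 5 symbols: C.

C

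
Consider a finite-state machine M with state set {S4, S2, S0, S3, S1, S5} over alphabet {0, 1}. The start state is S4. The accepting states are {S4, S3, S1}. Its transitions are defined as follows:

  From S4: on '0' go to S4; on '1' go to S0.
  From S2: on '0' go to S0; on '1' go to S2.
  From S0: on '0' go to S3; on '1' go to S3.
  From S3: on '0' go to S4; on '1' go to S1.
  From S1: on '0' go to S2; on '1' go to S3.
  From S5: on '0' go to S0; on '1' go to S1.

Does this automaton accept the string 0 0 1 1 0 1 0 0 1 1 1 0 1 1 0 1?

S4 → S4 → S4 → S0 → S3 → S4 → S0 → S3 → S4 → S0 → S3 → S1 → S2 → S2 → S2 → S0 → S3
End state S3 is accepting.

Yes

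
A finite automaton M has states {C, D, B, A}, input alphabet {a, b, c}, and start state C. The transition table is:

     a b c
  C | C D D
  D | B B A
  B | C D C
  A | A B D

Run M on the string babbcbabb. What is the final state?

C → D → B → D → B → C → D → B → D → B

B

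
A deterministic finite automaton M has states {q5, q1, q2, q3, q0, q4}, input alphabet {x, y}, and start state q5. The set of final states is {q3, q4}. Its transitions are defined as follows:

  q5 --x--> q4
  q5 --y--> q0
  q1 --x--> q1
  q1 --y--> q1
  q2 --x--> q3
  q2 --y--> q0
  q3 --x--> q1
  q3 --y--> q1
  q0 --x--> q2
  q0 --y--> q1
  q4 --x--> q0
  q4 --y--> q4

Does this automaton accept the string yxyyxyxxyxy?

start at q5
read 'y': q5 → q0
read 'x': q0 → q2
read 'y': q2 → q0
read 'y': q0 → q1
read 'x': q1 → q1
read 'y': q1 → q1
read 'x': q1 → q1
read 'x': q1 → q1
read 'y': q1 → q1
read 'x': q1 → q1
read 'y': q1 → q1
End state q1 is not accepting.

No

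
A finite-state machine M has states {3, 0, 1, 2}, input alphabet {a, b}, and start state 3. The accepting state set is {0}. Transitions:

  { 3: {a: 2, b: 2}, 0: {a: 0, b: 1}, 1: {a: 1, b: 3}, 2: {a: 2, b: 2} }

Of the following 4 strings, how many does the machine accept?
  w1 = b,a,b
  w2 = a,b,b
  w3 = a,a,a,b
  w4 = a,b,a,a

0

w1: Trace: 3 -b-> 2 -a-> 2 -b-> 2  → end 2, rejected
w2: Trace: 3 -a-> 2 -b-> 2 -b-> 2  → end 2, rejected
w3: Trace: 3 -a-> 2 -a-> 2 -a-> 2 -b-> 2  → end 2, rejected
w4: Trace: 3 -a-> 2 -b-> 2 -a-> 2 -a-> 2  → end 2, rejected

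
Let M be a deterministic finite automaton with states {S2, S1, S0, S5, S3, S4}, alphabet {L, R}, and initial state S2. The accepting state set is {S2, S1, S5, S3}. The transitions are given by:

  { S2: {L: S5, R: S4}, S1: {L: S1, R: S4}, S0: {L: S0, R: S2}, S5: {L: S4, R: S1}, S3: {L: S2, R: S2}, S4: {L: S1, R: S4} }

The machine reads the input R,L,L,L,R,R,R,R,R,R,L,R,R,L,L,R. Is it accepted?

Trace: S2 -R-> S4 -L-> S1 -L-> S1 -L-> S1 -R-> S4 -R-> S4 -R-> S4 -R-> S4 -R-> S4 -R-> S4 -L-> S1 -R-> S4 -R-> S4 -L-> S1 -L-> S1 -R-> S4
End state S4 is not accepting.

No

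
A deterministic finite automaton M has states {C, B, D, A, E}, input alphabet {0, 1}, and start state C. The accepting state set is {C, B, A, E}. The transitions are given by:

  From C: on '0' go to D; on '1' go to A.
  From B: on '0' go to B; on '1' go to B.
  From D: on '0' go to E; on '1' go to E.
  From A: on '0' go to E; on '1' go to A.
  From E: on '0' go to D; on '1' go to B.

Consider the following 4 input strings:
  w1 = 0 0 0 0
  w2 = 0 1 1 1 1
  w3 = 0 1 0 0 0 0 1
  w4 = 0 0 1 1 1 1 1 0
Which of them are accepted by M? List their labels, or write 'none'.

w1: C → D → E → D → E  → end E, accepted
w2: C → D → E → B → B → B  → end B, accepted
w3: C → D → E → D → E → D → E → B  → end B, accepted
w4: C → D → E → B → B → B → B → B → B  → end B, accepted

w1, w2, w3, w4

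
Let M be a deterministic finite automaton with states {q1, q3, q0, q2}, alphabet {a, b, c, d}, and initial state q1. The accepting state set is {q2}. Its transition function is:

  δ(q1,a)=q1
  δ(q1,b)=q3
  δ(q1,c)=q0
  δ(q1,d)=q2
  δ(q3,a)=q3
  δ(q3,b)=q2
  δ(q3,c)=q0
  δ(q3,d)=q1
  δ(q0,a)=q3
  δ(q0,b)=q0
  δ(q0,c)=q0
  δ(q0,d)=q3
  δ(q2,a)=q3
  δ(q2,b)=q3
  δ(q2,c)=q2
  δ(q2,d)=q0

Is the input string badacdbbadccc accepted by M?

Trace: q1 -b-> q3 -a-> q3 -d-> q1 -a-> q1 -c-> q0 -d-> q3 -b-> q2 -b-> q3 -a-> q3 -d-> q1 -c-> q0 -c-> q0 -c-> q0
End state q0 is not accepting.

No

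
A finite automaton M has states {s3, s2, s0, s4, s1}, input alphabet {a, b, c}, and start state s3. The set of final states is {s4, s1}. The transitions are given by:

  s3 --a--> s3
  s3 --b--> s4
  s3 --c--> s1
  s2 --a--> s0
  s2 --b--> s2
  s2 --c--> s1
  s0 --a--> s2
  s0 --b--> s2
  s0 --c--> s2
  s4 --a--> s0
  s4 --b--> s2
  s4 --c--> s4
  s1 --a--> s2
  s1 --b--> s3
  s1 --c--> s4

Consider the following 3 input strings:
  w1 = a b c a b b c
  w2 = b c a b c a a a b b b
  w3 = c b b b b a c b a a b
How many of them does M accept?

1

w1:
  start at s3
  read 'a': s3 → s3
  read 'b': s3 → s4
  read 'c': s4 → s4
  read 'a': s4 → s0
  read 'b': s0 → s2
  read 'b': s2 → s2
  read 'c': s2 → s1
  end s1, accepted
w2:
  start at s3
  read 'b': s3 → s4
  read 'c': s4 → s4
  read 'a': s4 → s0
  read 'b': s0 → s2
  read 'c': s2 → s1
  read 'a': s1 → s2
  read 'a': s2 → s0
  read 'a': s0 → s2
  read 'b': s2 → s2
  read 'b': s2 → s2
  read 'b': s2 → s2
  end s2, rejected
w3:
  start at s3
  read 'c': s3 → s1
  read 'b': s1 → s3
  read 'b': s3 → s4
  read 'b': s4 → s2
  read 'b': s2 → s2
  read 'a': s2 → s0
  read 'c': s0 → s2
  read 'b': s2 → s2
  read 'a': s2 → s0
  read 'a': s0 → s2
  read 'b': s2 → s2
  end s2, rejected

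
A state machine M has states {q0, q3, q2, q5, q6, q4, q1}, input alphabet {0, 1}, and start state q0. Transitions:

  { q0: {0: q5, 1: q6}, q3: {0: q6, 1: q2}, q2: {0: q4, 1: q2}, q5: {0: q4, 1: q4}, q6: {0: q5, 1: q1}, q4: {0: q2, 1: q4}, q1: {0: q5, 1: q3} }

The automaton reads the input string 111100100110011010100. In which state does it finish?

q0 → q6 → q1 → q3 → q2 → q4 → q2 → q2 → q4 → q2 → q2 → q2 → q4 → q2 → q2 → q2 → q4 → q4 → q2 → q2 → q4 → q2

q2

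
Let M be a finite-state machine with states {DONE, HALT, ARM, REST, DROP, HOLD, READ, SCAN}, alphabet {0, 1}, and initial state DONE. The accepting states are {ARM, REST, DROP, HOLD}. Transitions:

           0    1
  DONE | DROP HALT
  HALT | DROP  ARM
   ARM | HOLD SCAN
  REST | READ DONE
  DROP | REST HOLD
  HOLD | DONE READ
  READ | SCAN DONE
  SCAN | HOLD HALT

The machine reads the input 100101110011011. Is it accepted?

Trace: DONE -1-> HALT -0-> DROP -0-> REST -1-> DONE -0-> DROP -1-> HOLD -1-> READ -1-> DONE -0-> DROP -0-> REST -1-> DONE -1-> HALT -0-> DROP -1-> HOLD -1-> READ
End state READ is not accepting.

No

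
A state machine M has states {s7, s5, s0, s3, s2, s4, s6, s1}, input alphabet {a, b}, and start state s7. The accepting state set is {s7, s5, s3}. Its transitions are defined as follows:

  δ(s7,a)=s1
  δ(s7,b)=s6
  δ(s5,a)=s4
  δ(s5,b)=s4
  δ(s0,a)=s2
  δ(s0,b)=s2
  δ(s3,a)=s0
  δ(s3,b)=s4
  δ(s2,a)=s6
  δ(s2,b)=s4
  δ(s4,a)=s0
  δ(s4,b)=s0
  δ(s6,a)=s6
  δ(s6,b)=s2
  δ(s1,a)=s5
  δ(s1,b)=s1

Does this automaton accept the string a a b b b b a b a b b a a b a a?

No

Trace: s7 -a-> s1 -a-> s5 -b-> s4 -b-> s0 -b-> s2 -b-> s4 -a-> s0 -b-> s2 -a-> s6 -b-> s2 -b-> s4 -a-> s0 -a-> s2 -b-> s4 -a-> s0 -a-> s2
End state s2 is not accepting.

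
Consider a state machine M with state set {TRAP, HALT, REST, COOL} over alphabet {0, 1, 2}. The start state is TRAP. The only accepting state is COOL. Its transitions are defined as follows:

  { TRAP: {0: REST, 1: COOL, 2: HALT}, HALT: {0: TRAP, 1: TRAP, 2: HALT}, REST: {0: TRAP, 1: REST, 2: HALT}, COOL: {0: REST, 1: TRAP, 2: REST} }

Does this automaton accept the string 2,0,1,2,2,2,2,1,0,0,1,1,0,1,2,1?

No

TRAP → HALT → TRAP → COOL → REST → HALT → HALT → HALT → TRAP → REST → TRAP → COOL → TRAP → REST → REST → HALT → TRAP
End state TRAP is not accepting.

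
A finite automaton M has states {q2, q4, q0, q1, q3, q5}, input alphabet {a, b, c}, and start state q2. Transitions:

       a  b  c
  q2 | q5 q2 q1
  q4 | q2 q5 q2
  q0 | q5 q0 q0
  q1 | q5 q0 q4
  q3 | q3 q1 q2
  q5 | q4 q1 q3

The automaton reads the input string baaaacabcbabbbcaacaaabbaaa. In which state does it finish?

q2

start at q2
read 'b': q2 → q2
read 'a': q2 → q5
read 'a': q5 → q4
read 'a': q4 → q2
read 'a': q2 → q5
read 'c': q5 → q3
read 'a': q3 → q3
read 'b': q3 → q1
read 'c': q1 → q4
read 'b': q4 → q5
read 'a': q5 → q4
read 'b': q4 → q5
read 'b': q5 → q1
read 'b': q1 → q0
read 'c': q0 → q0
read 'a': q0 → q5
read 'a': q5 → q4
read 'c': q4 → q2
read 'a': q2 → q5
read 'a': q5 → q4
read 'a': q4 → q2
read 'b': q2 → q2
read 'b': q2 → q2
read 'a': q2 → q5
read 'a': q5 → q4
read 'a': q4 → q2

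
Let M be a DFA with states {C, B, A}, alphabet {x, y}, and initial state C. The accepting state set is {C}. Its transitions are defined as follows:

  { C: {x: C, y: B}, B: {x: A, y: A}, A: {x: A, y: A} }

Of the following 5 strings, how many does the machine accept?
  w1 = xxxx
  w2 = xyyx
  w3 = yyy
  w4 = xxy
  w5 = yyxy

1

w1: C → C → C → C → C  → end C, accepted
w2: C → C → B → A → A  → end A, rejected
w3: C → B → A → A  → end A, rejected
w4: C → C → C → B  → end B, rejected
w5: C → B → A → A → A  → end A, rejected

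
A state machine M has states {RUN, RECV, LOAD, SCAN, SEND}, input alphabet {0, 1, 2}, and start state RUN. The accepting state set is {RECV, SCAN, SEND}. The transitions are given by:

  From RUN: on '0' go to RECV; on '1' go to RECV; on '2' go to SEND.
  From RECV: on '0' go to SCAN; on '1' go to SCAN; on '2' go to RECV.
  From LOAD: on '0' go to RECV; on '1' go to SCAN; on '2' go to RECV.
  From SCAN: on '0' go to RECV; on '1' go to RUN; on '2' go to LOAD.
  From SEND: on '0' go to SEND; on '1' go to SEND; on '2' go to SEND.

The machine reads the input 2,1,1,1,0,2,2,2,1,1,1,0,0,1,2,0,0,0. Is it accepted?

Yes

start at RUN
read '2': RUN → SEND
read '1': SEND → SEND
read '1': SEND → SEND
read '1': SEND → SEND
read '0': SEND → SEND
read '2': SEND → SEND
read '2': SEND → SEND
read '2': SEND → SEND
read '1': SEND → SEND
read '1': SEND → SEND
read '1': SEND → SEND
read '0': SEND → SEND
read '0': SEND → SEND
read '1': SEND → SEND
read '2': SEND → SEND
read '0': SEND → SEND
read '0': SEND → SEND
read '0': SEND → SEND
End state SEND is accepting.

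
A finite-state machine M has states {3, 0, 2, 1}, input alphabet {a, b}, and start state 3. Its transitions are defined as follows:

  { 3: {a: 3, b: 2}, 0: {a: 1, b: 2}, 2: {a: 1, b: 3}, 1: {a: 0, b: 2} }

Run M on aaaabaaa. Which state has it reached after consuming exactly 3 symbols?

3

Trace: 3 -a-> 3 -a-> 3 -a-> 3
After 3 symbols: 3.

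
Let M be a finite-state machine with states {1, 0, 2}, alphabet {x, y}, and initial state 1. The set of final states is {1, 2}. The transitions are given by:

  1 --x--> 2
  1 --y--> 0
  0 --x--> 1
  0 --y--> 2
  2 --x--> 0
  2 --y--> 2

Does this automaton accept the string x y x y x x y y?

start at 1
read 'x': 1 → 2
read 'y': 2 → 2
read 'x': 2 → 0
read 'y': 0 → 2
read 'x': 2 → 0
read 'x': 0 → 1
read 'y': 1 → 0
read 'y': 0 → 2
End state 2 is accepting.

Yes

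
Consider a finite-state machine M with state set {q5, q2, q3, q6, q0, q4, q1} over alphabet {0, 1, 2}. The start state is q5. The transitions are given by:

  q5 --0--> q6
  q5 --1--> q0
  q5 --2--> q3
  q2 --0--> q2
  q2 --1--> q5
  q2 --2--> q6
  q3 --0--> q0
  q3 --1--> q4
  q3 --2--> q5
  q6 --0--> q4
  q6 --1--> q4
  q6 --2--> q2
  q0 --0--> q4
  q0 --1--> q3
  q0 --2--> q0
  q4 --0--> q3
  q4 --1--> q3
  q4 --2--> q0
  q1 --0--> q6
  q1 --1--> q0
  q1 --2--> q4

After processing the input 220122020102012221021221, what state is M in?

q4

q5 → q3 → q5 → q6 → q4 → q0 → q0 → q4 → q0 → q4 → q3 → q0 → q0 → q4 → q3 → q5 → q3 → q5 → q0 → q4 → q0 → q3 → q5 → q3 → q4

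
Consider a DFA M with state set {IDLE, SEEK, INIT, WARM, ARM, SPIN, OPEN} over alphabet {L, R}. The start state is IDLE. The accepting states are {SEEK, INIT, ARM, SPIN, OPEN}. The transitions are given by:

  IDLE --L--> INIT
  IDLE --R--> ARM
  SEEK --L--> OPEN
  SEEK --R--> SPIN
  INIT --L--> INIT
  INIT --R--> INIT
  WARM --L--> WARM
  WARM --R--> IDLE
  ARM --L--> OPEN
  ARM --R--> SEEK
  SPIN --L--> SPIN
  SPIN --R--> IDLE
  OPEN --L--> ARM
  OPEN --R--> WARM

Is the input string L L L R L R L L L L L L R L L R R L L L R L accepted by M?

start at IDLE
read 'L': IDLE → INIT
read 'L': INIT → INIT
read 'L': INIT → INIT
read 'R': INIT → INIT
read 'L': INIT → INIT
read 'R': INIT → INIT
read 'L': INIT → INIT
read 'L': INIT → INIT
read 'L': INIT → INIT
read 'L': INIT → INIT
read 'L': INIT → INIT
read 'L': INIT → INIT
read 'R': INIT → INIT
read 'L': INIT → INIT
read 'L': INIT → INIT
read 'R': INIT → INIT
read 'R': INIT → INIT
read 'L': INIT → INIT
read 'L': INIT → INIT
read 'L': INIT → INIT
read 'R': INIT → INIT
read 'L': INIT → INIT
End state INIT is accepting.

Yes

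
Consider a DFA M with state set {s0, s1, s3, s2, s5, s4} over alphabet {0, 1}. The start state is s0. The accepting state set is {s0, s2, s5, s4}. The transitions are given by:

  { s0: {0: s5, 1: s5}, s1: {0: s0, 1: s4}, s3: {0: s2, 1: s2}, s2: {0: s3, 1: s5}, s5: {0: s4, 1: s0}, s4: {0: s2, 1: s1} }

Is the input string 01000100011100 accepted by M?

Yes

s0 → s5 → s0 → s5 → s4 → s2 → s5 → s4 → s2 → s3 → s2 → s5 → s0 → s5 → s4
End state s4 is accepting.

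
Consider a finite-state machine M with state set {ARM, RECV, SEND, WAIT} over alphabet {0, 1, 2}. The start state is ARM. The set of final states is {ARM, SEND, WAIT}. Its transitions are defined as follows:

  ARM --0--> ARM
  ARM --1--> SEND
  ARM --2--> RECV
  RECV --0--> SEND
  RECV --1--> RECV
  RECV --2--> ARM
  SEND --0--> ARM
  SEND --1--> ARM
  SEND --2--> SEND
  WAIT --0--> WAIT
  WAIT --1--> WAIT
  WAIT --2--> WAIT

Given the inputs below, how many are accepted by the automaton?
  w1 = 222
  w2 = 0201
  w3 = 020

w1:
  start at ARM
  read '2': ARM → RECV
  read '2': RECV → ARM
  read '2': ARM → RECV
  end RECV, rejected
w2:
  start at ARM
  read '0': ARM → ARM
  read '2': ARM → RECV
  read '0': RECV → SEND
  read '1': SEND → ARM
  end ARM, accepted
w3:
  start at ARM
  read '0': ARM → ARM
  read '2': ARM → RECV
  read '0': RECV → SEND
  end SEND, accepted

2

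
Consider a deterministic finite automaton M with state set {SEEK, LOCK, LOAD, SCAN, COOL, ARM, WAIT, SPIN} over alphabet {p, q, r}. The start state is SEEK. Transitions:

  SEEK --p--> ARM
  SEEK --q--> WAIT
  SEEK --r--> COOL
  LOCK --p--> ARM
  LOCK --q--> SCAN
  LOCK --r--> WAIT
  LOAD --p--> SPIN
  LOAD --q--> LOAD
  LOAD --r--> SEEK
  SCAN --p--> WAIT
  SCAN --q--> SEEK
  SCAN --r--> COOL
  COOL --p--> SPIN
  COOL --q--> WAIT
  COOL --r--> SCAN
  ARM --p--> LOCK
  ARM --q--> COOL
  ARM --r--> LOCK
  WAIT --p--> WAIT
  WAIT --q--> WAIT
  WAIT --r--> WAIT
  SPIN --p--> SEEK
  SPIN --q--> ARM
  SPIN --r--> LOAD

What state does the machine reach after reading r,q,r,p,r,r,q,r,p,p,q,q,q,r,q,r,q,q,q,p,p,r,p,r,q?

WAIT

Trace: SEEK -r-> COOL -q-> WAIT -r-> WAIT -p-> WAIT -r-> WAIT -r-> WAIT -q-> WAIT -r-> WAIT -p-> WAIT -p-> WAIT -q-> WAIT -q-> WAIT -q-> WAIT -r-> WAIT -q-> WAIT -r-> WAIT -q-> WAIT -q-> WAIT -q-> WAIT -p-> WAIT -p-> WAIT -r-> WAIT -p-> WAIT -r-> WAIT -q-> WAIT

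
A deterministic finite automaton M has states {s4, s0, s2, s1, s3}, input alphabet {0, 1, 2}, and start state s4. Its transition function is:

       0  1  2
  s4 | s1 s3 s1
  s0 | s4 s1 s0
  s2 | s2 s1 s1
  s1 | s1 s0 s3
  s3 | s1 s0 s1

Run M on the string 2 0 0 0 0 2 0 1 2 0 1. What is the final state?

s3

Trace: s4 -2-> s1 -0-> s1 -0-> s1 -0-> s1 -0-> s1 -2-> s3 -0-> s1 -1-> s0 -2-> s0 -0-> s4 -1-> s3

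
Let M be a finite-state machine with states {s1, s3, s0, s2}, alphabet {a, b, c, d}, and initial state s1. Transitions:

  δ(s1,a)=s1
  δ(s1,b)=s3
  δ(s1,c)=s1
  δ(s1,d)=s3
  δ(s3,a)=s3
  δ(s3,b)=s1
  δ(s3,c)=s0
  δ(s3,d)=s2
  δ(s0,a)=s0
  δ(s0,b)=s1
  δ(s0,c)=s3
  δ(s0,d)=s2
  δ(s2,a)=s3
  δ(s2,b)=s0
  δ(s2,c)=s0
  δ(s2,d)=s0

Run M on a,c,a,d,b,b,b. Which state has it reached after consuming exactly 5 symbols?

start at s1
read 'a': s1 → s1
read 'c': s1 → s1
read 'a': s1 → s1
read 'd': s1 → s3
read 'b': s3 → s1
After 5 symbols: s1.

s1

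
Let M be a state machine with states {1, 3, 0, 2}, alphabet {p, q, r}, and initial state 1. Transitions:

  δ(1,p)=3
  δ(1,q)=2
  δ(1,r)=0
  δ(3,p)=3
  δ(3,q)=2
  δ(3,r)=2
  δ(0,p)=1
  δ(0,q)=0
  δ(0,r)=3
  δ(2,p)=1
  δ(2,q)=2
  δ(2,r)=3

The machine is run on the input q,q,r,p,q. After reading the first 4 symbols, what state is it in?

3

Trace: 1 -q-> 2 -q-> 2 -r-> 3 -p-> 3
After 4 symbols: 3.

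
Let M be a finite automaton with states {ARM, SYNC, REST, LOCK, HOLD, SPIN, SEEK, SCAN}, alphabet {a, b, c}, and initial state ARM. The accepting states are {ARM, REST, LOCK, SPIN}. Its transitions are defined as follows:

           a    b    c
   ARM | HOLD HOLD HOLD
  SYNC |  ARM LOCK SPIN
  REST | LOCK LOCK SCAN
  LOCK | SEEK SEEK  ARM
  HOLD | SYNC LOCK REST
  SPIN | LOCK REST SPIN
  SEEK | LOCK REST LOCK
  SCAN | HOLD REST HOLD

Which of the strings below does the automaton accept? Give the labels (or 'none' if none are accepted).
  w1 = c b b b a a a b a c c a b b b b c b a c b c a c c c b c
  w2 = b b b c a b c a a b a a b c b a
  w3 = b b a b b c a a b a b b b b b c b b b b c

w1:
  start at ARM
  read 'c': ARM → HOLD
  read 'b': HOLD → LOCK
  read 'b': LOCK → SEEK
  read 'b': SEEK → REST
  read 'a': REST → LOCK
  read 'a': LOCK → SEEK
  read 'a': SEEK → LOCK
  read 'b': LOCK → SEEK
  read 'a': SEEK → LOCK
  read 'c': LOCK → ARM
  read 'c': ARM → HOLD
  read 'a': HOLD → SYNC
  read 'b': SYNC → LOCK
  read 'b': LOCK → SEEK
  read 'b': SEEK → REST
  read 'b': REST → LOCK
  read 'c': LOCK → ARM
  read 'b': ARM → HOLD
  read 'a': HOLD → SYNC
  read 'c': SYNC → SPIN
  read 'b': SPIN → REST
  read 'c': REST → SCAN
  read 'a': SCAN → HOLD
  read 'c': HOLD → REST
  read 'c': REST → SCAN
  read 'c': SCAN → HOLD
  read 'b': HOLD → LOCK
  read 'c': LOCK → ARM
  end ARM, accepted
w2:
  start at ARM
  read 'b': ARM → HOLD
  read 'b': HOLD → LOCK
  read 'b': LOCK → SEEK
  read 'c': SEEK → LOCK
  read 'a': LOCK → SEEK
  read 'b': SEEK → REST
  read 'c': REST → SCAN
  read 'a': SCAN → HOLD
  read 'a': HOLD → SYNC
  read 'b': SYNC → LOCK
  read 'a': LOCK → SEEK
  read 'a': SEEK → LOCK
  read 'b': LOCK → SEEK
  read 'c': SEEK → LOCK
  read 'b': LOCK → SEEK
  read 'a': SEEK → LOCK
  end LOCK, accepted
w3:
  start at ARM
  read 'b': ARM → HOLD
  read 'b': HOLD → LOCK
  read 'a': LOCK → SEEK
  read 'b': SEEK → REST
  read 'b': REST → LOCK
  read 'c': LOCK → ARM
  read 'a': ARM → HOLD
  read 'a': HOLD → SYNC
  read 'b': SYNC → LOCK
  read 'a': LOCK → SEEK
  read 'b': SEEK → REST
  read 'b': REST → LOCK
  read 'b': LOCK → SEEK
  read 'b': SEEK → REST
  read 'b': REST → LOCK
  read 'c': LOCK → ARM
  read 'b': ARM → HOLD
  read 'b': HOLD → LOCK
  read 'b': LOCK → SEEK
  read 'b': SEEK → REST
  read 'c': REST → SCAN
  end SCAN, rejected

w1, w2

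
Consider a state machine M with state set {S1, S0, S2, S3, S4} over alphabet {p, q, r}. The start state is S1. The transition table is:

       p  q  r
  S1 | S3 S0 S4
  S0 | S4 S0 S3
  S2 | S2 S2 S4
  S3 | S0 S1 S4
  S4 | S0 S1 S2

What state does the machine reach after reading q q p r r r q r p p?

S1 → S0 → S0 → S4 → S2 → S4 → S2 → S2 → S4 → S0 → S4

S4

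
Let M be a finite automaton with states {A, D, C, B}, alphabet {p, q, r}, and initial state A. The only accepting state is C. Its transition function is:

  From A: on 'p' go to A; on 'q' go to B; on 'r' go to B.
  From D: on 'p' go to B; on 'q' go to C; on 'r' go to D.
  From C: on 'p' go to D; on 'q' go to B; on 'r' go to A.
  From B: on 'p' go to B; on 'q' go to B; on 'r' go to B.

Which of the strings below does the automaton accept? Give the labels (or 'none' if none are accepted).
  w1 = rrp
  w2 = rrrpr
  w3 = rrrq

none

w1:
  start at A
  read 'r': A → B
  read 'r': B → B
  read 'p': B → B
  end B, rejected
w2:
  start at A
  read 'r': A → B
  read 'r': B → B
  read 'r': B → B
  read 'p': B → B
  read 'r': B → B
  end B, rejected
w3:
  start at A
  read 'r': A → B
  read 'r': B → B
  read 'r': B → B
  read 'q': B → B
  end B, rejected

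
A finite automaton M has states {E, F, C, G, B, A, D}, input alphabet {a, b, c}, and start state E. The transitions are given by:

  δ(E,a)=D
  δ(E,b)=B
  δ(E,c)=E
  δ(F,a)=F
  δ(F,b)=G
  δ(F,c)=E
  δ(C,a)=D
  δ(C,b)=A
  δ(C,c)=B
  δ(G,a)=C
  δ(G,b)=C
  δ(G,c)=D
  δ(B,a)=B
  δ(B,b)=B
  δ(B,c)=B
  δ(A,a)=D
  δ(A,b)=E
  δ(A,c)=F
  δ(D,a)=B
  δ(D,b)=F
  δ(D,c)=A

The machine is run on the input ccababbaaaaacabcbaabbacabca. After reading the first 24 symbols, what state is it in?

B

start at E
read 'c': E → E
read 'c': E → E
read 'a': E → D
read 'b': D → F
read 'a': F → F
read 'b': F → G
read 'b': G → C
read 'a': C → D
read 'a': D → B
read 'a': B → B
read 'a': B → B
read 'a': B → B
read 'c': B → B
read 'a': B → B
read 'b': B → B
read 'c': B → B
read 'b': B → B
read 'a': B → B
read 'a': B → B
read 'b': B → B
read 'b': B → B
read 'a': B → B
read 'c': B → B
read 'a': B → B
After 24 symbols: B.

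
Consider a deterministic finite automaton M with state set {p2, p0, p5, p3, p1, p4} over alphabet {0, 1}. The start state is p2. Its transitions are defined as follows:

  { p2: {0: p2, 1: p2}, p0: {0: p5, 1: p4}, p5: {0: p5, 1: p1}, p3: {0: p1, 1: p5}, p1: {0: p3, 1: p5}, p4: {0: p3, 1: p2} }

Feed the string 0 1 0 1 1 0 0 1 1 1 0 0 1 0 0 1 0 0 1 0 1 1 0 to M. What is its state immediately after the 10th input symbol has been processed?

p2

Trace: p2 -0-> p2 -1-> p2 -0-> p2 -1-> p2 -1-> p2 -0-> p2 -0-> p2 -1-> p2 -1-> p2 -1-> p2
After 10 symbols: p2.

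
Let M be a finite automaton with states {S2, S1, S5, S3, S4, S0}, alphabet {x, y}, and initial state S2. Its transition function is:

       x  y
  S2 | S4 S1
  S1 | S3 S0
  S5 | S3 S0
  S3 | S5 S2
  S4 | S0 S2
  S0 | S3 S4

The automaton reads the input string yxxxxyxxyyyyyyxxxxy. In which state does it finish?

start at S2
read 'y': S2 → S1
read 'x': S1 → S3
read 'x': S3 → S5
read 'x': S5 → S3
read 'x': S3 → S5
read 'y': S5 → S0
read 'x': S0 → S3
read 'x': S3 → S5
read 'y': S5 → S0
read 'y': S0 → S4
read 'y': S4 → S2
read 'y': S2 → S1
read 'y': S1 → S0
read 'y': S0 → S4
read 'x': S4 → S0
read 'x': S0 → S3
read 'x': S3 → S5
read 'x': S5 → S3
read 'y': S3 → S2

S2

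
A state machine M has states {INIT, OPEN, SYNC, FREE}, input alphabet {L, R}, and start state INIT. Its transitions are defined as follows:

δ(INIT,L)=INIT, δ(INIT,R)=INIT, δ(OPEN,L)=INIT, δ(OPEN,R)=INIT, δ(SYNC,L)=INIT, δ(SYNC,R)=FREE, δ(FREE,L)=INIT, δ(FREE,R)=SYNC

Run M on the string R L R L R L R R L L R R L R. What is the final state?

INIT

Trace: INIT -R-> INIT -L-> INIT -R-> INIT -L-> INIT -R-> INIT -L-> INIT -R-> INIT -R-> INIT -L-> INIT -L-> INIT -R-> INIT -R-> INIT -L-> INIT -R-> INIT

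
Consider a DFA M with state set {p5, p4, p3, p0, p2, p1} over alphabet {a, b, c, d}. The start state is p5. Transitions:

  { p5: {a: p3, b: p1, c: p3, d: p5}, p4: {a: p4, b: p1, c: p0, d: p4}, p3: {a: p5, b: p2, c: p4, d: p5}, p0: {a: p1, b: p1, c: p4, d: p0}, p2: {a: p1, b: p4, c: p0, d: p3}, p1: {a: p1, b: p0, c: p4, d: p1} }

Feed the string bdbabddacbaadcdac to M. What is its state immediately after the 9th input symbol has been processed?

start at p5
read 'b': p5 → p1
read 'd': p1 → p1
read 'b': p1 → p0
read 'a': p0 → p1
read 'b': p1 → p0
read 'd': p0 → p0
read 'd': p0 → p0
read 'a': p0 → p1
read 'c': p1 → p4
After 9 symbols: p4.

p4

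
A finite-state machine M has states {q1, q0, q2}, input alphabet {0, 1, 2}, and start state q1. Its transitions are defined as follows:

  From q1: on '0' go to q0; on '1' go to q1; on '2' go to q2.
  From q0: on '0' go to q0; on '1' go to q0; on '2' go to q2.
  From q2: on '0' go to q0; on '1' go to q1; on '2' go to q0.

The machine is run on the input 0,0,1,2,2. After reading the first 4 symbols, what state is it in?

Trace: q1 -0-> q0 -0-> q0 -1-> q0 -2-> q2
After 4 symbols: q2.

q2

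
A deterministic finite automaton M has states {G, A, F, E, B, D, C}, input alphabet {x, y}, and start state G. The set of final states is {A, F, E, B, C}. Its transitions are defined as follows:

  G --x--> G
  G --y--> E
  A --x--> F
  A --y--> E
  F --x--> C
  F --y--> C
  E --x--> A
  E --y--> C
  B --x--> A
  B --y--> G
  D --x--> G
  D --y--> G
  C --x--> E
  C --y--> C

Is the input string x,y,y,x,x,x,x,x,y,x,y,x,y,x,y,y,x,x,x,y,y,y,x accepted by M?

start at G
read 'x': G → G
read 'y': G → E
read 'y': E → C
read 'x': C → E
read 'x': E → A
read 'x': A → F
read 'x': F → C
read 'x': C → E
read 'y': E → C
read 'x': C → E
read 'y': E → C
read 'x': C → E
read 'y': E → C
read 'x': C → E
read 'y': E → C
read 'y': C → C
read 'x': C → E
read 'x': E → A
read 'x': A → F
read 'y': F → C
read 'y': C → C
read 'y': C → C
read 'x': C → E
End state E is accepting.

Yes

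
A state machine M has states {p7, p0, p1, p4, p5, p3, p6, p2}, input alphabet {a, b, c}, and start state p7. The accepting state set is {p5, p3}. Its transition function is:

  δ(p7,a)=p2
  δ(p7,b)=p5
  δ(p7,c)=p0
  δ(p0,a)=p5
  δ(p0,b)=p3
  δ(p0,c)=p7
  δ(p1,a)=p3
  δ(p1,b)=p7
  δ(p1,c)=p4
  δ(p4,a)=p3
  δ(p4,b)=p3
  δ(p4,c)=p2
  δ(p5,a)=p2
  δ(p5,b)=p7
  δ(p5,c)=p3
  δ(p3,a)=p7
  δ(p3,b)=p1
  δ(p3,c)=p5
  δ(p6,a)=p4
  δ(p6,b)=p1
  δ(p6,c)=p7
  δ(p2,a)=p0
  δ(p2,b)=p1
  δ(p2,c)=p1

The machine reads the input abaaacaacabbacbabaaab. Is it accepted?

p7 → p2 → p1 → p3 → p7 → p2 → p1 → p3 → p7 → p0 → p5 → p7 → p5 → p2 → p1 → p7 → p2 → p1 → p3 → p7 → p2 → p1
End state p1 is not accepting.

No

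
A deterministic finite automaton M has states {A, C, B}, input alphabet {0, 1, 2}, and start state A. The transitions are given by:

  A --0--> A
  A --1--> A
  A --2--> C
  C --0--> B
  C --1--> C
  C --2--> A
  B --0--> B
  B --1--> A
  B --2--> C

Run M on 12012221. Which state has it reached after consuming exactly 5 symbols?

A → A → C → B → A → C
After 5 symbols: C.

C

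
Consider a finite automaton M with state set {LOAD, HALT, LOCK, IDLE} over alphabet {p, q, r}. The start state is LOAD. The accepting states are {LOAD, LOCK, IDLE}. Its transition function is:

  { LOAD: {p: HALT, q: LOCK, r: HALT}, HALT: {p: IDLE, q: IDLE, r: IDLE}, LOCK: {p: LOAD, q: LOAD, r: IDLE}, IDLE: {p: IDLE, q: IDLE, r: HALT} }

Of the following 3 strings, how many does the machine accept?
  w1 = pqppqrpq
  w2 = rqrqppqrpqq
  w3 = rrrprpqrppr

w1: LOAD → HALT → IDLE → IDLE → IDLE → IDLE → HALT → IDLE → IDLE  → end IDLE, accepted
w2: LOAD → HALT → IDLE → HALT → IDLE → IDLE → IDLE → IDLE → HALT → IDLE → IDLE → IDLE  → end IDLE, accepted
w3: LOAD → HALT → IDLE → HALT → IDLE → HALT → IDLE → IDLE → HALT → IDLE → IDLE → HALT  → end HALT, rejected

2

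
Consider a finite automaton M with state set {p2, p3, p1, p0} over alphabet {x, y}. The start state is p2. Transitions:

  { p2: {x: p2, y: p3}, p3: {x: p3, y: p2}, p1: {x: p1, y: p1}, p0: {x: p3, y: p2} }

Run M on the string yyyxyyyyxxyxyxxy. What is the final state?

p2

p2 → p3 → p2 → p3 → p3 → p2 → p3 → p2 → p3 → p3 → p3 → p2 → p2 → p3 → p3 → p3 → p2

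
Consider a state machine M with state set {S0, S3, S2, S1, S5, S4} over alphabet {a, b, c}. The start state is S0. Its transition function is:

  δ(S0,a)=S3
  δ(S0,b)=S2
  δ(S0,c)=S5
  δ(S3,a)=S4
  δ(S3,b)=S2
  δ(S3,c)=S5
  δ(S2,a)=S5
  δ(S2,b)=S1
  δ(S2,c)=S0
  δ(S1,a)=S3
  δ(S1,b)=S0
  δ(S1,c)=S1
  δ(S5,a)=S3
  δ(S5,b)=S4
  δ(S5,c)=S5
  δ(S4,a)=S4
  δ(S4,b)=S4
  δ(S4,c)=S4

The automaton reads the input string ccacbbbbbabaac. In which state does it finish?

S4

S0 → S5 → S5 → S3 → S5 → S4 → S4 → S4 → S4 → S4 → S4 → S4 → S4 → S4 → S4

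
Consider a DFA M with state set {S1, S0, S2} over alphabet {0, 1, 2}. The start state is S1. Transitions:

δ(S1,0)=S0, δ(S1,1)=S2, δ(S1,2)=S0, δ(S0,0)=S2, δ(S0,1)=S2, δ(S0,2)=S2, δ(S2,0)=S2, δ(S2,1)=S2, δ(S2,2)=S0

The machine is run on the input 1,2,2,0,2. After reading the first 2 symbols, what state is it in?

start at S1
read '1': S1 → S2
read '2': S2 → S0
After 2 symbols: S0.

S0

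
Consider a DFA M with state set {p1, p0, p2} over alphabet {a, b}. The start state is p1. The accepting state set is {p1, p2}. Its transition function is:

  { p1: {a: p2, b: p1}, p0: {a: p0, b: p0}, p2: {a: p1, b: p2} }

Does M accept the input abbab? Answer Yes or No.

Yes

Trace: p1 -a-> p2 -b-> p2 -b-> p2 -a-> p1 -b-> p1
End state p1 is accepting.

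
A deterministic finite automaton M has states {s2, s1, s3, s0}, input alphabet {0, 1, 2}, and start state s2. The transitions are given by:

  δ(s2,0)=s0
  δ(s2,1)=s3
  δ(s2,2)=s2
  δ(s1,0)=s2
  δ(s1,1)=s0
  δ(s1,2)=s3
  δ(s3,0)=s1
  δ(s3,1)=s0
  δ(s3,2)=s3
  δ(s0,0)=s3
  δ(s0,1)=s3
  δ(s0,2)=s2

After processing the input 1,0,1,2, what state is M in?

s2

Trace: s2 -1-> s3 -0-> s1 -1-> s0 -2-> s2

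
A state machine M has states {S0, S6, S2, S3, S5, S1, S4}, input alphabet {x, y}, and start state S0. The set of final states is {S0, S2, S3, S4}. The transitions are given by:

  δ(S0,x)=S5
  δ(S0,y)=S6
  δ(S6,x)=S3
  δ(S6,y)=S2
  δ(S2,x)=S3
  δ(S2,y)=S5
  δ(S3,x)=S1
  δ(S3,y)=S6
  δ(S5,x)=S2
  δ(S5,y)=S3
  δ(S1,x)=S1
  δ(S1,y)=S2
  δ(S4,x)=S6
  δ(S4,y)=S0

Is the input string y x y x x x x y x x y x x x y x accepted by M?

Yes

start at S0
read 'y': S0 → S6
read 'x': S6 → S3
read 'y': S3 → S6
read 'x': S6 → S3
read 'x': S3 → S1
read 'x': S1 → S1
read 'x': S1 → S1
read 'y': S1 → S2
read 'x': S2 → S3
read 'x': S3 → S1
read 'y': S1 → S2
read 'x': S2 → S3
read 'x': S3 → S1
read 'x': S1 → S1
read 'y': S1 → S2
read 'x': S2 → S3
End state S3 is accepting.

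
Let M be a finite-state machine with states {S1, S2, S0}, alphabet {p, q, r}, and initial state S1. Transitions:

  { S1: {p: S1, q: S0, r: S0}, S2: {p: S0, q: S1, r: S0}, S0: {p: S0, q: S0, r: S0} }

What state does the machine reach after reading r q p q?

Trace: S1 -r-> S0 -q-> S0 -p-> S0 -q-> S0

S0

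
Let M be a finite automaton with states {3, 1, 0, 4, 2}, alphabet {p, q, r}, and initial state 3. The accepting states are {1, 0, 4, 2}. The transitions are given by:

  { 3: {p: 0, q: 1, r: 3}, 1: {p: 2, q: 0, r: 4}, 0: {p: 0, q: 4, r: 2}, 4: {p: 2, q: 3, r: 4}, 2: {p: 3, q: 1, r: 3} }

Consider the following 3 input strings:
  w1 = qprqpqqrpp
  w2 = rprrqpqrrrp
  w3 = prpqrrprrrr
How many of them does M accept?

w1: 3 → 1 → 2 → 3 → 1 → 2 → 1 → 0 → 2 → 3 → 0  → end 0, accepted
w2: 3 → 3 → 0 → 2 → 3 → 1 → 2 → 1 → 4 → 4 → 4 → 2  → end 2, accepted
w3: 3 → 0 → 2 → 3 → 1 → 4 → 4 → 2 → 3 → 3 → 3 → 3  → end 3, rejected

2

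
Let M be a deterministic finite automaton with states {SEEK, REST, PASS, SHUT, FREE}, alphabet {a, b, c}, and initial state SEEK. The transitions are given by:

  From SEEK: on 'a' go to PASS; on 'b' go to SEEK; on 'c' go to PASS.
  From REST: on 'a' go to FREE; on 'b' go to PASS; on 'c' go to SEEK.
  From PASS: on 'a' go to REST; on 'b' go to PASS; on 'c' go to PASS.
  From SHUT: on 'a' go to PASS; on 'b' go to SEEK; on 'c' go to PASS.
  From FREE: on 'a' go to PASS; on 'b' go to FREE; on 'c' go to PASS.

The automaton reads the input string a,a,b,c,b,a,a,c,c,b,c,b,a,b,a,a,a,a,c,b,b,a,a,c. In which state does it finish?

SEEK

start at SEEK
read 'a': SEEK → PASS
read 'a': PASS → REST
read 'b': REST → PASS
read 'c': PASS → PASS
read 'b': PASS → PASS
read 'a': PASS → REST
read 'a': REST → FREE
read 'c': FREE → PASS
read 'c': PASS → PASS
read 'b': PASS → PASS
read 'c': PASS → PASS
read 'b': PASS → PASS
read 'a': PASS → REST
read 'b': REST → PASS
read 'a': PASS → REST
read 'a': REST → FREE
read 'a': FREE → PASS
read 'a': PASS → REST
read 'c': REST → SEEK
read 'b': SEEK → SEEK
read 'b': SEEK → SEEK
read 'a': SEEK → PASS
read 'a': PASS → REST
read 'c': REST → SEEK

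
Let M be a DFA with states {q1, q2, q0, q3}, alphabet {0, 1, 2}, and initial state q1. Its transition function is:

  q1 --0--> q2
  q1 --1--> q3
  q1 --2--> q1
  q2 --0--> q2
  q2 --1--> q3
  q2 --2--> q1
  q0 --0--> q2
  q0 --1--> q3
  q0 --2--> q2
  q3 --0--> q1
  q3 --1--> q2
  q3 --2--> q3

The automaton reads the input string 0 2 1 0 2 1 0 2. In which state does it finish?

q1

start at q1
read '0': q1 → q2
read '2': q2 → q1
read '1': q1 → q3
read '0': q3 → q1
read '2': q1 → q1
read '1': q1 → q3
read '0': q3 → q1
read '2': q1 → q1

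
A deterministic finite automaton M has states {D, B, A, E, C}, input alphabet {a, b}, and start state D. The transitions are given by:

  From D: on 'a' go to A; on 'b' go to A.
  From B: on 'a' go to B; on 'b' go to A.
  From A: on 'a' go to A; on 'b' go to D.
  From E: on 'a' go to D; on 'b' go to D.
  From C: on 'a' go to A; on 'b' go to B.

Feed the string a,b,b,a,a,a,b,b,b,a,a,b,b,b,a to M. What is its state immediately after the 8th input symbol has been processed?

A

Trace: D -a-> A -b-> D -b-> A -a-> A -a-> A -a-> A -b-> D -b-> A
After 8 symbols: A.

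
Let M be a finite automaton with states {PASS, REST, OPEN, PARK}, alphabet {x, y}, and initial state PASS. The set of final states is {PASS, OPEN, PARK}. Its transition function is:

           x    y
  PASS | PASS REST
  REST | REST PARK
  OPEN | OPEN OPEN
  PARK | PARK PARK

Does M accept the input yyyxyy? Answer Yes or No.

Yes

start at PASS
read 'y': PASS → REST
read 'y': REST → PARK
read 'y': PARK → PARK
read 'x': PARK → PARK
read 'y': PARK → PARK
read 'y': PARK → PARK
End state PARK is accepting.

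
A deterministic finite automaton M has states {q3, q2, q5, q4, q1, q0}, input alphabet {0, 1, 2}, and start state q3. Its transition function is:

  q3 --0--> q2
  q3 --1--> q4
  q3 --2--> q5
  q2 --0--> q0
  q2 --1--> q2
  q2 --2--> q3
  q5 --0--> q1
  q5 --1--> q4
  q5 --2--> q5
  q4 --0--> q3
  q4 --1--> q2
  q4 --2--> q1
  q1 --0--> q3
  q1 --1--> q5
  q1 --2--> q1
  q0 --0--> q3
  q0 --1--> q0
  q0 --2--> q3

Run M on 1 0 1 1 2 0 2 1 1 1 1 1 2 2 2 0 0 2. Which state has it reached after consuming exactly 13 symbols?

Trace: q3 -1-> q4 -0-> q3 -1-> q4 -1-> q2 -2-> q3 -0-> q2 -2-> q3 -1-> q4 -1-> q2 -1-> q2 -1-> q2 -1-> q2 -2-> q3
After 13 symbols: q3.

q3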